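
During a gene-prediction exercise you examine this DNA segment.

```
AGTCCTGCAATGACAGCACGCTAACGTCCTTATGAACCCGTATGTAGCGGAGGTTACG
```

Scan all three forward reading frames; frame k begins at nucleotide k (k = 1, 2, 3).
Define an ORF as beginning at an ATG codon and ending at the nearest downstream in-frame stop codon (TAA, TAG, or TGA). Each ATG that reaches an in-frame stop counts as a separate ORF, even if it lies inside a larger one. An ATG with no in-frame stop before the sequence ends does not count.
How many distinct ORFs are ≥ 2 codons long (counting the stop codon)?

2

Frame 1: AGT CCT GCA ATG ACA GCA CGC TAA CGT CCT TAT GAA CCC GTA TGT AGC GGA GGT TAC — ATG at 10, stop TAA at 22 → 15 nt.
Frame 2: GTC CTG CAA TGA CAG CAC GCT AAC GTC CTT ATG AAC CCG TAT GTA GCG GAG GTT ACG — no ATG→stop ORF.
Frame 3: TCC TGC AAT GAC AGC ACG CTA ACG TCC TTA TGA ACC CGT ATG TAG CGG AGG TTA — ATG at 42, stop TAG at 45 → 6 nt.
ORFs ≥ 2 codons: frame 1 10–24 (5 codons), frame 3 42–47 (2 codons). Count = 2.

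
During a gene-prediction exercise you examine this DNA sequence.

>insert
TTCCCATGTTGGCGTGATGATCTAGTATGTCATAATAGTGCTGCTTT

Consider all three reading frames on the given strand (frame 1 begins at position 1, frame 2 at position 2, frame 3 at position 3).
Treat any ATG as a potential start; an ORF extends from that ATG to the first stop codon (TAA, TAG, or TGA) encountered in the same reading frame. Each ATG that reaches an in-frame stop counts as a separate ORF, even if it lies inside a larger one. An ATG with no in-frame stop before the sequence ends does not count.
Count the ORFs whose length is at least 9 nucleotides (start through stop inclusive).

Frame 1: TTC CCA TGT TGG CGT GAT GAT CTA GTA TGT CAT AAT AGT GCT GCT — no ATG→stop ORF.
Frame 2: TCC CAT GTT GGC GTG ATG ATC TAG TAT GTC ATA ATA GTG CTG CTT — ATG at 17, stop TAG at 23 → 9 nt.
Frame 3: CCC ATG TTG GCG TGA TGA TCT AGT ATG TCA TAA TAG TGC TGC TTT — ATG at 6, stop TGA at 15 → 12 nt; ATG at 27, stop TAA at 33 → 9 nt.
ORFs ≥ 9 nucleotides: frame 2 17–25 (9 nucleotides), frame 3 6–17 (12 nucleotides), frame 3 27–35 (9 nucleotides). Count = 3.

3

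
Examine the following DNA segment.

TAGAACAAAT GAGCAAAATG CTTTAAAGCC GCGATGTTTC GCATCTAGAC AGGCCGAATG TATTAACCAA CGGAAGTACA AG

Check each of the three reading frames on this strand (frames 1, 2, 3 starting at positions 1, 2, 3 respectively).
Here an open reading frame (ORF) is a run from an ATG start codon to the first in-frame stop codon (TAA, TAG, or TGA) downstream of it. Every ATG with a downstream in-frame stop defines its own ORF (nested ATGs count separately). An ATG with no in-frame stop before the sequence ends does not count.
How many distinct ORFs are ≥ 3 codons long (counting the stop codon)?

Frame 1: TAG AAC AAA TGA GCA AAA TGC TTT AAA GCC GCG ATG TTT CGC ATC TAG ACA GGC CGA ATG TAT TAA CCA ACG GAA GTA CAA — ATG at 34, stop TAG at 46 → 15 nt; ATG at 58, stop TAA at 64 → 9 nt.
Frame 2: AGA ACA AAT GAG CAA AAT GCT TTA AAG CCG CGA TGT TTC GCA TCT AGA CAG GCC GAA TGT ATT AAC CAA CGG AAG TAC AAG — no ATG→stop ORF.
Frame 3: GAA CAA ATG AGC AAA ATG CTT TAA AGC CGC GAT GTT TCG CAT CTA GAC AGG CCG AAT GTA TTA ACC AAC GGA AGT ACA — ATG at 9, stop TAA at 24 → 18 nt; ATG at 18, stop TAA at 24 → 9 nt.
ORFs ≥ 3 codons: frame 1 34–48 (5 codons), frame 1 58–66 (3 codons), frame 3 9–26 (6 codons), frame 3 18–26 (3 codons). Count = 4.

4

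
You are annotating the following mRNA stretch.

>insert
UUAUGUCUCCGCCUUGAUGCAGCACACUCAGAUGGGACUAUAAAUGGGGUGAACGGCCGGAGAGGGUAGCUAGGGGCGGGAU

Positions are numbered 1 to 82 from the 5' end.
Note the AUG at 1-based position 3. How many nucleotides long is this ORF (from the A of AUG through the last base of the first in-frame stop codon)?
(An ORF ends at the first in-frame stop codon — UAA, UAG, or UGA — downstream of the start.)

Codons from position 3: AUG (3–5), UCU (6–8), CCG (9–11), CCU (12–14), UGA (15–17).
UGA is the first in-frame stop; ORF spans 3–17, 15 nucleotides.

15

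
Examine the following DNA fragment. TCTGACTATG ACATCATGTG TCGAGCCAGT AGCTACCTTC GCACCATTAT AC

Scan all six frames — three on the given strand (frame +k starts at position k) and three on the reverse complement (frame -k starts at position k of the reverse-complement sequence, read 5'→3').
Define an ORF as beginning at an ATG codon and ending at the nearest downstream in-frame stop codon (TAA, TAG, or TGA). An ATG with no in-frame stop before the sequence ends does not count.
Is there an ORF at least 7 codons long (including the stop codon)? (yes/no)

no

Reverse complement (5'→3'): GTATAATGGTGCGAAGGTAGCTACTGGCTCGACACATGATGTCATAGTCAGA
Frame +1: TCT GAC TAT GAC ATC ATG TGT CGA GCC AGT AGC TAC CTT CGC ACC ATT ATA — no ATG→stop ORF.
Frame +2: CTG ACT ATG ACA TCA TGT GTC GAG CCA GTA GCT ACC TTC GCA CCA TTA TAC — no ATG→stop ORF.
Frame +3: TGA CTA TGA CAT CAT GTG TCG AGC CAG TAG CTA CCT TCG CAC CAT TAT — no ATG→stop ORF.
Frame -1: GTA TAA TGG TGC GAA GGT AGC TAC TGG CTC GAC ACA TGA TGT CAT AGT CAG — no ATG→stop ORF.
Frame -2: TAT AAT GGT GCG AAG GTA GCT ACT GGC TCG ACA CAT GAT GTC ATA GTC AGA — no ATG→stop ORF.
Frame -3: ATA ATG GTG CGA AGG TAG CTA CTG GCT CGA CAC ATG ATG TCA TAG TCA — ATG at 6, stop TAG at 18 → 15 nt; ATG at 36, stop TAG at 45 → 12 nt; ATG at 39, stop TAG at 45 → 9 nt.
Largest ORF found is 5 codons < 7, so no.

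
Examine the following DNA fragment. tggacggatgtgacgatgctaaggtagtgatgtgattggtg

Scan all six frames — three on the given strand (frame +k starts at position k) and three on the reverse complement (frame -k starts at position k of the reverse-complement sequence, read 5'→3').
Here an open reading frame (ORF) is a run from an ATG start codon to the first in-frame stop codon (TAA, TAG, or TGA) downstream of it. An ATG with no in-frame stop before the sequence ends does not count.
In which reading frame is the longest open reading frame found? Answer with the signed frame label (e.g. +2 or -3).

+1

Reverse complement (5'→3'): CACCAATCACATCACTACCTTAGCATCGTCACATCCGTCCA
Frame +1: TGG ACG GAT GTG ACG ATG CTA AGG TAG TGA TGT GAT TGG — ATG at 16, stop TAG at 25 → 12 nt.
Frame +2: GGA CGG ATG TGA CGA TGC TAA GGT AGT GAT GTG ATT GGT — ATG at 8, stop TGA at 11 → 6 nt.
Frame +3: GAC GGA TGT GAC GAT GCT AAG GTA GTG ATG TGA TTG GTG — ATG at 30, stop TGA at 33 → 6 nt.
Frame -1: CAC CAA TCA CAT CAC TAC CTT AGC ATC GTC ACA TCC GTC — no ATG→stop ORF.
Frame -2: ACC AAT CAC ATC ACT ACC TTA GCA TCG TCA CAT CCG TCC — no ATG→stop ORF.
Frame -3: CCA ATC ACA TCA CTA CCT TAG CAT CGT CAC ATC CGT CCA — no ATG→stop ORF.
Longest ORF is 12 nt in frame +1 (positions 16–27).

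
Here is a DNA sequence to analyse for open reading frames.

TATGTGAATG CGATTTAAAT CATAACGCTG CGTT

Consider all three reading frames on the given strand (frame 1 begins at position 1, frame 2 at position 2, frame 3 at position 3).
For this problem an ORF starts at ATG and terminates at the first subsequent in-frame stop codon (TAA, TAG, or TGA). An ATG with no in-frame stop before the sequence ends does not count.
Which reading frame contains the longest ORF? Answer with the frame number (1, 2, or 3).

2

Frame 1: TAT GTG AAT GCG ATT TAA ATC ATA ACG CTG CGT — no ATG→stop ORF.
Frame 2: ATG TGA ATG CGA TTT AAA TCA TAA CGC TGC GTT — ATG at 2, stop TGA at 5 → 6 nt; ATG at 8, stop TAA at 23 → 18 nt.
Frame 3: TGT GAA TGC GAT TTA AAT CAT AAC GCT GCG — no ATG→stop ORF.
Longest ORF is 18 nt in frame 2 (positions 8–25).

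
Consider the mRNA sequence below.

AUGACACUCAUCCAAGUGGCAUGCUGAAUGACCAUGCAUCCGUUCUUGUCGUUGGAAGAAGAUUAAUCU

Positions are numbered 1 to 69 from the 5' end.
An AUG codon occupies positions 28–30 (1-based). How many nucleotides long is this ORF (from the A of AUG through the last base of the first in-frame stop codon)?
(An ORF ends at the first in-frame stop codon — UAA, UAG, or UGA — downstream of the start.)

Codons from position 28: AUG (28–30), ACC (31–33), AUG (34–36), CAU (37–39), CCG (40–42), UUC (43–45), UUG (46–48), UCG (49–51), UUG (52–54), GAA (55–57), GAA (58–60), GAU (61–63), UAA (64–66).
UAA is the first in-frame stop; ORF spans 28–66, 39 nucleotides.

39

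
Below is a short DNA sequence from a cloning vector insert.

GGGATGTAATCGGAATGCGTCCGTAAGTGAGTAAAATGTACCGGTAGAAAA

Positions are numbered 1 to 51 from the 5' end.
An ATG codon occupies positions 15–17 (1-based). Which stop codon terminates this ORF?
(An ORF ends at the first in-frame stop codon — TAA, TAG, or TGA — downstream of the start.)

Codons from position 15: ATG (15–17), CGT (18–20), CCG (21–23), TAA (24–26).
The first in-frame stop codon is TAA.

TAA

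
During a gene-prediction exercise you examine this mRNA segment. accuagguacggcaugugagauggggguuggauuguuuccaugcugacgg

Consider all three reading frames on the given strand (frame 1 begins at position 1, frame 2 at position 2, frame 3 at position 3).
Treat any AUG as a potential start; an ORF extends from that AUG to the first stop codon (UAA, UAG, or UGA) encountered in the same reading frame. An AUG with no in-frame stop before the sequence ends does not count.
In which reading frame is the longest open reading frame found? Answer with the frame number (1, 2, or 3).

3

Frame 1: ACC UAG GUA CGG CAU GUG AGA UGG GGG UUG GAU UGU UUC CAU GCU GAC — no AUG→stop ORF.
Frame 2: CCU AGG UAC GGC AUG UGA GAU GGG GGU UGG AUU GUU UCC AUG CUG ACG — AUG at 14, stop UGA at 17 → 6 nt.
Frame 3: CUA GGU ACG GCA UGU GAG AUG GGG GUU GGA UUG UUU CCA UGC UGA CGG — AUG at 21, stop UGA at 45 → 27 nt.
Longest ORF is 27 nt in frame 3 (positions 21–47).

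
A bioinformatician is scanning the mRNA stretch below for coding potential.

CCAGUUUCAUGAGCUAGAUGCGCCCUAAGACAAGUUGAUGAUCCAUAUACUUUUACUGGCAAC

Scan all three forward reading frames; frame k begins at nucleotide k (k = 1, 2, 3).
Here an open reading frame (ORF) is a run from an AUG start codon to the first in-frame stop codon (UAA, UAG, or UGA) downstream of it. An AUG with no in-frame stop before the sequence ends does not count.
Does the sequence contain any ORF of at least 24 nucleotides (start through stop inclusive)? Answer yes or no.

no

Frame 1: CCA GUU UCA UGA GCU AGA UGC GCC CUA AGA CAA GUU GAU GAU CCA UAU ACU UUU ACU GGC AAC — no AUG→stop ORF.
Frame 2: CAG UUU CAU GAG CUA GAU GCG CCC UAA GAC AAG UUG AUG AUC CAU AUA CUU UUA CUG GCA — no AUG→stop ORF.
Frame 3: AGU UUC AUG AGC UAG AUG CGC CCU AAG ACA AGU UGA UGA UCC AUA UAC UUU UAC UGG CAA — AUG at 9, stop UAG at 15 → 9 nt; AUG at 18, stop UGA at 36 → 21 nt.
Largest ORF found is 21 nucleotides < 24, so no.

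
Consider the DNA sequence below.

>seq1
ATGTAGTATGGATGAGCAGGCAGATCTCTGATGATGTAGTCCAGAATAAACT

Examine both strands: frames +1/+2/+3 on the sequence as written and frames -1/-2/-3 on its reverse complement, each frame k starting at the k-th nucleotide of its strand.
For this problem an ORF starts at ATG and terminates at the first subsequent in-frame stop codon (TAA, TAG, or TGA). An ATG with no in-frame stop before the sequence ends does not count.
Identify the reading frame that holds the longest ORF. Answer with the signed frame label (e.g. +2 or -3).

Reverse complement (5'→3'): AGTTTATTCTGGACTACATCATCAGAGATCTGCCTGCTCATCCATACTACAT
Frame +1: ATG TAG TAT GGA TGA GCA GGC AGA TCT CTG ATG ATG TAG TCC AGA ATA AAC — ATG at 1, stop TAG at 4 → 6 nt; ATG at 31, stop TAG at 37 → 9 nt; ATG at 34, stop TAG at 37 → 6 nt.
Frame +2: TGT AGT ATG GAT GAG CAG GCA GAT CTC TGA TGA TGT AGT CCA GAA TAA ACT — ATG at 8, stop TGA at 29 → 24 nt.
Frame +3: GTA GTA TGG ATG AGC AGG CAG ATC TCT GAT GAT GTA GTC CAG AAT AAA — no ATG→stop ORF.
Frame -1: AGT TTA TTC TGG ACT ACA TCA TCA GAG ATC TGC CTG CTC ATC CAT ACT ACA — no ATG→stop ORF.
Frame -2: GTT TAT TCT GGA CTA CAT CAT CAG AGA TCT GCC TGC TCA TCC ATA CTA CAT — no ATG→stop ORF.
Frame -3: TTT ATT CTG GAC TAC ATC ATC AGA GAT CTG CCT GCT CAT CCA TAC TAC — no ATG→stop ORF.
Longest ORF is 24 nt in frame +2 (positions 8–31).

+2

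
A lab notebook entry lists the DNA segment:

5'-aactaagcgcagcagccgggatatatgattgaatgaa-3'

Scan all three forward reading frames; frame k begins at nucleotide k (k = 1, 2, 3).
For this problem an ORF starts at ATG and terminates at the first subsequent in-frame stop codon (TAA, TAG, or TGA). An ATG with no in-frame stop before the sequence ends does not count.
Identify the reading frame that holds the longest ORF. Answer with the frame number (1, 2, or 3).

Frame 1: AAC TAA GCG CAG CAG CCG GGA TAT ATG ATT GAA TGA — ATG at 25, stop TGA at 34 → 12 nt.
Frame 2: ACT AAG CGC AGC AGC CGG GAT ATA TGA TTG AAT GAA — no ATG→stop ORF.
Frame 3: CTA AGC GCA GCA GCC GGG ATA TAT GAT TGA ATG — no ATG→stop ORF.
Longest ORF is 12 nt in frame 1 (positions 25–36).

1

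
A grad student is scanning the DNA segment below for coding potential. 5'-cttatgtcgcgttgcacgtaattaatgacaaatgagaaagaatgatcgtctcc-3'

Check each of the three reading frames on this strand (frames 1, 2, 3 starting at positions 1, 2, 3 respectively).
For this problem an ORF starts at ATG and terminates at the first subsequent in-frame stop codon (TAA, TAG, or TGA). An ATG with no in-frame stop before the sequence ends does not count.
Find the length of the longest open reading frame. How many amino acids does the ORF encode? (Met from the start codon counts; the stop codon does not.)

Frame 1: CTT ATG TCG CGT TGC ACG TAA TTA ATG ACA AAT GAG AAA GAA TGA TCG TCT — ATG at 4, stop TAA at 19 → 18 nt; ATG at 25, stop TGA at 43 → 21 nt.
Frame 2: TTA TGT CGC GTT GCA CGT AAT TAA TGA CAA ATG AGA AAG AAT GAT CGT CTC — no ATG→stop ORF.
Frame 3: TAT GTC GCG TTG CAC GTA ATT AAT GAC AAA TGA GAA AGA ATG ATC GTC TCC — no ATG→stop ORF.
Longest: frame 1, positions 25–45, 21 nt = 7 codons = 6 aa. → 6 amino acids.

6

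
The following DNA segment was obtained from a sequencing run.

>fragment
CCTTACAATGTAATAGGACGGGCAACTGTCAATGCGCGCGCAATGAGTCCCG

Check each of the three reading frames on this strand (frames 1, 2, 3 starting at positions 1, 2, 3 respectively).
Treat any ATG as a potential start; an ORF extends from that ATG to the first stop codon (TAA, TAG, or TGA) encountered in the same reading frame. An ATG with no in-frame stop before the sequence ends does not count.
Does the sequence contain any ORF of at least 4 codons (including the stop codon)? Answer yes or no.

yes

Frame 1: CCT TAC AAT GTA ATA GGA CGG GCA ACT GTC AAT GCG CGC GCA ATG AGT CCC — no ATG→stop ORF.
Frame 2: CTT ACA ATG TAA TAG GAC GGG CAA CTG TCA ATG CGC GCG CAA TGA GTC CCG — ATG at 8, stop TAA at 11 → 6 nt; ATG at 32, stop TGA at 44 → 15 nt.
Frame 3: TTA CAA TGT AAT AGG ACG GGC AAC TGT CAA TGC GCG CGC AAT GAG TCC — no ATG→stop ORF.
Frame 2 has an ORF of 5 codons (positions 32–46) ≥ 4, so yes.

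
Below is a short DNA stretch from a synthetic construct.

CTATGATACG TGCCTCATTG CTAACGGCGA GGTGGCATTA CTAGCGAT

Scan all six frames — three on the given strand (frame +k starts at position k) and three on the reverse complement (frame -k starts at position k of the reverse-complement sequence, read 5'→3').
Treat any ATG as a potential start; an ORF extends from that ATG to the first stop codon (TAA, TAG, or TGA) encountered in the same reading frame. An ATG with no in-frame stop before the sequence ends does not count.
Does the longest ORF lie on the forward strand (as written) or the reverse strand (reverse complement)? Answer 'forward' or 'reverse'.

forward

Reverse complement (5'→3'): ATCGCTAGTAATGCCACCTCGCCGTTAGCAATGAGGCACGTATCATAG
Frame +1: CTA TGA TAC GTG CCT CAT TGC TAA CGG CGA GGT GGC ATT ACT AGC GAT — no ATG→stop ORF.
Frame +2: TAT GAT ACG TGC CTC ATT GCT AAC GGC GAG GTG GCA TTA CTA GCG — no ATG→stop ORF.
Frame +3: ATG ATA CGT GCC TCA TTG CTA ACG GCG AGG TGG CAT TAC TAG CGA — ATG at 3, stop TAG at 42 → 42 nt.
Frame -1: ATC GCT AGT AAT GCC ACC TCG CCG TTA GCA ATG AGG CAC GTA TCA TAG — ATG at 31, stop TAG at 46 → 18 nt.
Frame -2: TCG CTA GTA ATG CCA CCT CGC CGT TAG CAA TGA GGC ACG TAT CAT — ATG at 11, stop TAG at 26 → 18 nt.
Frame -3: CGC TAG TAA TGC CAC CTC GCC GTT AGC AAT GAG GCA CGT ATC ATA — no ATG→stop ORF.
Forward-strand max 42 nt; reverse-strand max 18 nt. The forward strand has the longer ORF.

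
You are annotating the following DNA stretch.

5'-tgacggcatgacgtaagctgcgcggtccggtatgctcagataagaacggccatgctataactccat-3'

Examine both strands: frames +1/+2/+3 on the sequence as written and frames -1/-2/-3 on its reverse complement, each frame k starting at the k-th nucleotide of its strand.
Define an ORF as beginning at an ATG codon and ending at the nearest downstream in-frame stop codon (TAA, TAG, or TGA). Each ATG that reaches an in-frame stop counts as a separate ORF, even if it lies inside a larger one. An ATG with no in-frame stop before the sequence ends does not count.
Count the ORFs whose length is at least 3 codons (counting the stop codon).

5

Reverse complement (5'→3'): ATGGAGTTATAGCATGGCCGTTCTTATCTGAGCATACCGGACCGCGCAGCTTACGTCATGCCGTCA
Frame +1: TGA CGG CAT GAC GTA AGC TGC GCG GTC CGG TAT GCT CAG ATA AGA ACG GCC ATG CTA TAA CTC CAT — ATG at 52, stop TAA at 58 → 9 nt.
Frame +2: GAC GGC ATG ACG TAA GCT GCG CGG TCC GGT ATG CTC AGA TAA GAA CGG CCA TGC TAT AAC TCC — ATG at 8, stop TAA at 14 → 9 nt; ATG at 32, stop TAA at 41 → 12 nt.
Frame +3: ACG GCA TGA CGT AAG CTG CGC GGT CCG GTA TGC TCA GAT AAG AAC GGC CAT GCT ATA ACT CCA — no ATG→stop ORF.
Frame -1: ATG GAG TTA TAG CAT GGC CGT TCT TAT CTG AGC ATA CCG GAC CGC GCA GCT TAC GTC ATG CCG TCA — ATG at 1, stop TAG at 10 → 12 nt.
Frame -2: TGG AGT TAT AGC ATG GCC GTT CTT ATC TGA GCA TAC CGG ACC GCG CAG CTT ACG TCA TGC CGT — ATG at 14, stop TGA at 29 → 18 nt.
Frame -3: GGA GTT ATA GCA TGG CCG TTC TTA TCT GAG CAT ACC GGA CCG CGC AGC TTA CGT CAT GCC GTC — no ATG→stop ORF.
ORFs ≥ 3 codons: frame +1 52–60 (3 codons), frame +2 8–16 (3 codons), frame +2 32–43 (4 codons), frame -1 1–12 (4 codons), frame -2 14–31 (6 codons). Count = 5.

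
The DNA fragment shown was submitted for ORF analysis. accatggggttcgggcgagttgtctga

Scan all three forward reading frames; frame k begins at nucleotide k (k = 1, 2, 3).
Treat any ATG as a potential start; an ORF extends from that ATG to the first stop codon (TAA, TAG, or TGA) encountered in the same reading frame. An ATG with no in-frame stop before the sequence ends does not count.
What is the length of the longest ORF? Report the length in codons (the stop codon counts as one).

8

Frame 1: ACC ATG GGG TTC GGG CGA GTT GTC TGA — ATG at 4, stop TGA at 25 → 24 nt.
Frame 2: CCA TGG GGT TCG GGC GAG TTG TCT — no ATG→stop ORF.
Frame 3: CAT GGG GTT CGG GCG AGT TGT CTG — no ATG→stop ORF.
Longest: frame 1, positions 4–27, 24 nt = 8 codons = 7 aa. → 8 codons.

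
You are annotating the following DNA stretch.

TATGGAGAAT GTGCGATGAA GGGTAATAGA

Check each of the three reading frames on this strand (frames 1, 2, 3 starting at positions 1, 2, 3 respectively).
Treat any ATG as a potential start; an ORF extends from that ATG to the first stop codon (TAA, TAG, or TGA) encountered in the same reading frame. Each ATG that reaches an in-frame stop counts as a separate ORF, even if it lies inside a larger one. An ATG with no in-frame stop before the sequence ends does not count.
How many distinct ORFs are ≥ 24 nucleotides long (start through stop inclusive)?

0

Frame 1: TAT GGA GAA TGT GCG ATG AAG GGT AAT AGA — no ATG→stop ORF.
Frame 2: ATG GAG AAT GTG CGA TGA AGG GTA ATA — ATG at 2, stop TGA at 17 → 18 nt.
Frame 3: TGG AGA ATG TGC GAT GAA GGG TAA TAG — ATG at 9, stop TAA at 24 → 18 nt.
No ORF reaches 24 nucleotides. Count = 0.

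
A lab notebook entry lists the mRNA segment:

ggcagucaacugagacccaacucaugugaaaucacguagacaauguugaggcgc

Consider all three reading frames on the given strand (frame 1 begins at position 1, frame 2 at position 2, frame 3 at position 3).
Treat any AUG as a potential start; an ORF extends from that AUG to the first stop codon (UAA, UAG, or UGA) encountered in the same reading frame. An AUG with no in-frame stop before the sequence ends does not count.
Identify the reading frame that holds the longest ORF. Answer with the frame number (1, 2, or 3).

Frame 1: GGC AGU CAA CUG AGA CCC AAC UCA UGU GAA AUC ACG UAG ACA AUG UUG AGG CGC — no AUG→stop ORF.
Frame 2: GCA GUC AAC UGA GAC CCA ACU CAU GUG AAA UCA CGU AGA CAA UGU UGA GGC — no AUG→stop ORF.
Frame 3: CAG UCA ACU GAG ACC CAA CUC AUG UGA AAU CAC GUA GAC AAU GUU GAG GCG — AUG at 24, stop UGA at 27 → 6 nt.
Longest ORF is 6 nt in frame 3 (positions 24–29).

3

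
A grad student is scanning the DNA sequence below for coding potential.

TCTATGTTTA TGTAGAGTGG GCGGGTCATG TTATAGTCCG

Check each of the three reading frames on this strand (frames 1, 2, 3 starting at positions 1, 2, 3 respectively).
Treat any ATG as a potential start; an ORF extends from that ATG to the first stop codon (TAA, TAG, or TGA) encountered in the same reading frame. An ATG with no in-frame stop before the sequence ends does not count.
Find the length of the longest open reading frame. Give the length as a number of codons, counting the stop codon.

4

Frame 1: TCT ATG TTT ATG TAG AGT GGG CGG GTC ATG TTA TAG TCC — ATG at 4, stop TAG at 13 → 12 nt; ATG at 10, stop TAG at 13 → 6 nt; ATG at 28, stop TAG at 34 → 9 nt.
Frame 2: CTA TGT TTA TGT AGA GTG GGC GGG TCA TGT TAT AGT CCG — no ATG→stop ORF.
Frame 3: TAT GTT TAT GTA GAG TGG GCG GGT CAT GTT ATA GTC — no ATG→stop ORF.
Longest: frame 1, positions 4–15, 12 nt = 4 codons = 3 aa. → 4 codons.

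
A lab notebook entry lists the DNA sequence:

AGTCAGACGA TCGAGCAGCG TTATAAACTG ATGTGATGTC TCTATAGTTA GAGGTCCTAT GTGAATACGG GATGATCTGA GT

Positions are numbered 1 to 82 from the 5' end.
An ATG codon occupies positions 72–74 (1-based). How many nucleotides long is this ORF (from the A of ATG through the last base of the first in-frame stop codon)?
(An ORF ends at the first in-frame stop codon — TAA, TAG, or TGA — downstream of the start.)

Codons from position 72: ATG (72–74), ATC (75–77), TGA (78–80).
TGA is the first in-frame stop; ORF spans 72–80, 9 nucleotides.

9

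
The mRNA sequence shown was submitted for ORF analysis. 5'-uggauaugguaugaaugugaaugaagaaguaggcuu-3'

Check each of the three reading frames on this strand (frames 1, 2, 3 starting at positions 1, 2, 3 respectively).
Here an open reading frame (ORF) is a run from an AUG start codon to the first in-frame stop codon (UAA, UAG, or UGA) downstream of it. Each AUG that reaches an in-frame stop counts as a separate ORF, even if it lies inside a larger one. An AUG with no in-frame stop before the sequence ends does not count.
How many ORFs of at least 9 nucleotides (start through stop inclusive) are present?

2

Frame 1: UGG AUA UGG UAU GAA UGU GAA UGA AGA AGU AGG CUU — no AUG→stop ORF.
Frame 2: GGA UAU GGU AUG AAU GUG AAU GAA GAA GUA GGC — no AUG→stop ORF.
Frame 3: GAU AUG GUA UGA AUG UGA AUG AAG AAG UAG GCU — AUG at 6, stop UGA at 12 → 9 nt; AUG at 15, stop UGA at 18 → 6 nt; AUG at 21, stop UAG at 30 → 12 nt.
ORFs ≥ 9 nucleotides: frame 3 6–14 (9 nucleotides), frame 3 21–32 (12 nucleotides). Count = 2.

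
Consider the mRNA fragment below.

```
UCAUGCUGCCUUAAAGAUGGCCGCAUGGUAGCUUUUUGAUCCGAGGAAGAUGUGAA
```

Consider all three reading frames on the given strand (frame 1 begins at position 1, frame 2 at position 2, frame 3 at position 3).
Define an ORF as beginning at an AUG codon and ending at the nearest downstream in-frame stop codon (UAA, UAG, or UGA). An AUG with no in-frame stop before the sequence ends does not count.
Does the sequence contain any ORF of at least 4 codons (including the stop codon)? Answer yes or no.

Frame 1: UCA UGC UGC CUU AAA GAU GGC CGC AUG GUA GCU UUU UGA UCC GAG GAA GAU GUG — AUG at 25, stop UGA at 37 → 15 nt.
Frame 2: CAU GCU GCC UUA AAG AUG GCC GCA UGG UAG CUU UUU GAU CCG AGG AAG AUG UGA — AUG at 17, stop UAG at 29 → 15 nt; AUG at 50, stop UGA at 53 → 6 nt.
Frame 3: AUG CUG CCU UAA AGA UGG CCG CAU GGU AGC UUU UUG AUC CGA GGA AGA UGU GAA — AUG at 3, stop UAA at 12 → 12 nt.
Frame 1 has an ORF of 5 codons (positions 25–39) ≥ 4, so yes.

yes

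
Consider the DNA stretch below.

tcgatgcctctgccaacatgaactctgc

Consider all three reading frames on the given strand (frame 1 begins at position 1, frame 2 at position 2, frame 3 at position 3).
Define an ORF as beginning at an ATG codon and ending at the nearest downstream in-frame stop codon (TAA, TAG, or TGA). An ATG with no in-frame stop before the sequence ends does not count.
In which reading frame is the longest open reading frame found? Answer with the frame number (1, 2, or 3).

1

Frame 1: TCG ATG CCT CTG CCA ACA TGA ACT CTG — ATG at 4, stop TGA at 19 → 18 nt.
Frame 2: CGA TGC CTC TGC CAA CAT GAA CTC TGC — no ATG→stop ORF.
Frame 3: GAT GCC TCT GCC AAC ATG AAC TCT — no ATG→stop ORF.
Longest ORF is 18 nt in frame 1 (positions 4–21).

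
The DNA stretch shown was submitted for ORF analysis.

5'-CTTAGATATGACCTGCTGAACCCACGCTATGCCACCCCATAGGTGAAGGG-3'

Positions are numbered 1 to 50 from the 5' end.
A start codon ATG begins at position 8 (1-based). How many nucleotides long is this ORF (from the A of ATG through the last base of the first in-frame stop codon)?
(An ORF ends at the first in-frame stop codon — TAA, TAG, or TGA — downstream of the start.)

Codons from position 8: ATG (8–10), ACC (11–13), TGC (14–16), TGA (17–19).
TGA is the first in-frame stop; ORF spans 8–19, 12 nucleotides.

12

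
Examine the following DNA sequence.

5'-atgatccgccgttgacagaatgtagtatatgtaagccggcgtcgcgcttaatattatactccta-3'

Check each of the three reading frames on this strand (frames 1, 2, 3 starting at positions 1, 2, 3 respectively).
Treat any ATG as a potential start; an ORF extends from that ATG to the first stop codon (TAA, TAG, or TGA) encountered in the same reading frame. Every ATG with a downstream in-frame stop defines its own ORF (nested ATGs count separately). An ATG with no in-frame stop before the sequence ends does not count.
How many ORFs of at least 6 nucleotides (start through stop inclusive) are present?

3

Frame 1: ATG ATC CGC CGT TGA CAG AAT GTA GTA TAT GTA AGC CGG CGT CGC GCT TAA TAT TAT ACT CCT — ATG at 1, stop TGA at 13 → 15 nt.
Frame 2: TGA TCC GCC GTT GAC AGA ATG TAG TAT ATG TAA GCC GGC GTC GCG CTT AAT ATT ATA CTC CTA — ATG at 20, stop TAG at 23 → 6 nt; ATG at 29, stop TAA at 32 → 6 nt.
Frame 3: GAT CCG CCG TTG ACA GAA TGT AGT ATA TGT AAG CCG GCG TCG CGC TTA ATA TTA TAC TCC — no ATG→stop ORF.
ORFs ≥ 6 nucleotides: frame 1 1–15 (15 nucleotides), frame 2 20–25 (6 nucleotides), frame 2 29–34 (6 nucleotides). Count = 3.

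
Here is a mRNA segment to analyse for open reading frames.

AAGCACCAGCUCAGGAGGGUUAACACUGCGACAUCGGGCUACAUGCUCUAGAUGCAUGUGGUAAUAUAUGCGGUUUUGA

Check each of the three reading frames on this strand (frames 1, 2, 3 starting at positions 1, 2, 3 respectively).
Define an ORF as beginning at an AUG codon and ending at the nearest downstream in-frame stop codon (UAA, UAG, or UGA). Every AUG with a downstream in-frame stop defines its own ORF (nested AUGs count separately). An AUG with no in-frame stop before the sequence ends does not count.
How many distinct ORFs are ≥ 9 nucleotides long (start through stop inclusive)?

3

Frame 1: AAG CAC CAG CUC AGG AGG GUU AAC ACU GCG ACA UCG GGC UAC AUG CUC UAG AUG CAU GUG GUA AUA UAU GCG GUU UUG — AUG at 43, stop UAG at 49 → 9 nt.
Frame 2: AGC ACC AGC UCA GGA GGG UUA ACA CUG CGA CAU CGG GCU ACA UGC UCU AGA UGC AUG UGG UAA UAU AUG CGG UUU UGA — AUG at 56, stop UAA at 62 → 9 nt; AUG at 68, stop UGA at 77 → 12 nt.
Frame 3: GCA CCA GCU CAG GAG GGU UAA CAC UGC GAC AUC GGG CUA CAU GCU CUA GAU GCA UGU GGU AAU AUA UGC GGU UUU — no AUG→stop ORF.
ORFs ≥ 9 nucleotides: frame 1 43–51 (9 nucleotides), frame 2 56–64 (9 nucleotides), frame 2 68–79 (12 nucleotides). Count = 3.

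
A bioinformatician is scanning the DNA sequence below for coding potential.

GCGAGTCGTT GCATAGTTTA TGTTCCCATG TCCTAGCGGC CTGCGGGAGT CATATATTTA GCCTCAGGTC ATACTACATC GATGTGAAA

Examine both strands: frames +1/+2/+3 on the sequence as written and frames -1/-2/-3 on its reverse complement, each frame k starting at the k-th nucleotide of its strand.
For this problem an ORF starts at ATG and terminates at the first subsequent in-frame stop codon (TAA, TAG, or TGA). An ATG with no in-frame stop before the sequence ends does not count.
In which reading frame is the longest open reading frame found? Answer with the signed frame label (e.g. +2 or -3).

Reverse complement (5'→3'): TTTCACATCGATGTAGTATGACCTGAGGCTAAATATATGACTCCCGCAGGCCGCTAGGACATGGGAACATAAACTATGCAACGACTCGC
Frame +1: GCG AGT CGT TGC ATA GTT TAT GTT CCC ATG TCC TAG CGG CCT GCG GGA GTC ATA TAT TTA GCC TCA GGT CAT ACT ACA TCG ATG TGA — ATG at 28, stop TAG at 34 → 9 nt; ATG at 82, stop TGA at 85 → 6 nt.
Frame +2: CGA GTC GTT GCA TAG TTT ATG TTC CCA TGT CCT AGC GGC CTG CGG GAG TCA TAT ATT TAG CCT CAG GTC ATA CTA CAT CGA TGT GAA — ATG at 20, stop TAG at 59 → 42 nt.
Frame +3: GAG TCG TTG CAT AGT TTA TGT TCC CAT GTC CTA GCG GCC TGC GGG AGT CAT ATA TTT AGC CTC AGG TCA TAC TAC ATC GAT GTG AAA — no ATG→stop ORF.
Frame -1: TTT CAC ATC GAT GTA GTA TGA CCT GAG GCT AAA TAT ATG ACT CCC GCA GGC CGC TAG GAC ATG GGA ACA TAA ACT ATG CAA CGA CTC — ATG at 37, stop TAG at 55 → 21 nt; ATG at 61, stop TAA at 70 → 12 nt.
Frame -2: TTC ACA TCG ATG TAG TAT GAC CTG AGG CTA AAT ATA TGA CTC CCG CAG GCC GCT AGG ACA TGG GAA CAT AAA CTA TGC AAC GAC TCG — ATG at 11, stop TAG at 14 → 6 nt.
Frame -3: TCA CAT CGA TGT AGT ATG ACC TGA GGC TAA ATA TAT GAC TCC CGC AGG CCG CTA GGA CAT GGG AAC ATA AAC TAT GCA ACG ACT CGC — ATG at 18, stop TGA at 24 → 9 nt.
Longest ORF is 42 nt in frame +2 (positions 20–61).

+2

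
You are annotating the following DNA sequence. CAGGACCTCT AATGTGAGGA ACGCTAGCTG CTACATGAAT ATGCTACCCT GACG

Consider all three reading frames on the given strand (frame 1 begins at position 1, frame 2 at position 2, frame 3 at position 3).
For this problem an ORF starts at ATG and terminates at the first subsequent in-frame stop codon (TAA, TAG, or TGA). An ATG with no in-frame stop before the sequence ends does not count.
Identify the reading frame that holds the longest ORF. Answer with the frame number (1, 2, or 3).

2

Frame 1: CAG GAC CTC TAA TGT GAG GAA CGC TAG CTG CTA CAT GAA TAT GCT ACC CTG ACG — no ATG→stop ORF.
Frame 2: AGG ACC TCT AAT GTG AGG AAC GCT AGC TGC TAC ATG AAT ATG CTA CCC TGA — ATG at 35, stop TGA at 50 → 18 nt; ATG at 41, stop TGA at 50 → 12 nt.
Frame 3: GGA CCT CTA ATG TGA GGA ACG CTA GCT GCT ACA TGA ATA TGC TAC CCT GAC — ATG at 12, stop TGA at 15 → 6 nt.
Longest ORF is 18 nt in frame 2 (positions 35–52).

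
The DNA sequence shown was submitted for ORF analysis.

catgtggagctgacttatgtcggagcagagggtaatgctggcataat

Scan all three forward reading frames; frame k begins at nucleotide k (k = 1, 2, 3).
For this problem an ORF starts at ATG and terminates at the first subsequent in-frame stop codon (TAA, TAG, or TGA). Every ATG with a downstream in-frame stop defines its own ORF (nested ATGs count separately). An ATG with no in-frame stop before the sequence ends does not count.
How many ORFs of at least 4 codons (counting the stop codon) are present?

Frame 1: CAT GTG GAG CTG ACT TAT GTC GGA GCA GAG GGT AAT GCT GGC ATA — no ATG→stop ORF.
Frame 2: ATG TGG AGC TGA CTT ATG TCG GAG CAG AGG GTA ATG CTG GCA TAA — ATG at 2, stop TGA at 11 → 12 nt; ATG at 17, stop TAA at 44 → 30 nt; ATG at 35, stop TAA at 44 → 12 nt.
Frame 3: TGT GGA GCT GAC TTA TGT CGG AGC AGA GGG TAA TGC TGG CAT AAT — no ATG→stop ORF.
ORFs ≥ 4 codons: frame 2 2–13 (4 codons), frame 2 17–46 (10 codons), frame 2 35–46 (4 codons). Count = 3.

3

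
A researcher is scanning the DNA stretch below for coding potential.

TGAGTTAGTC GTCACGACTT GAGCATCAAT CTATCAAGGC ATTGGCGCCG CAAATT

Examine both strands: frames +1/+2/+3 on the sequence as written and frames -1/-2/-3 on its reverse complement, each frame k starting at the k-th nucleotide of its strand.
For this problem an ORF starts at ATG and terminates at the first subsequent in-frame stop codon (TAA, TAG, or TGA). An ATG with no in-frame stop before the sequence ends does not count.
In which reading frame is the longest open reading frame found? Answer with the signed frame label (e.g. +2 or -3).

Reverse complement (5'→3'): AATTTGCGGCGCCAATGCCTTGATAGATTGATGCTCAAGTCGTGACGACTAACTCA
Frame +1: TGA GTT AGT CGT CAC GAC TTG AGC ATC AAT CTA TCA AGG CAT TGG CGC CGC AAA — no ATG→stop ORF.
Frame +2: GAG TTA GTC GTC ACG ACT TGA GCA TCA ATC TAT CAA GGC ATT GGC GCC GCA AAT — no ATG→stop ORF.
Frame +3: AGT TAG TCG TCA CGA CTT GAG CAT CAA TCT ATC AAG GCA TTG GCG CCG CAA ATT — no ATG→stop ORF.
Frame -1: AAT TTG CGG CGC CAA TGC CTT GAT AGA TTG ATG CTC AAG TCG TGA CGA CTA ACT — ATG at 31, stop TGA at 43 → 15 nt.
Frame -2: ATT TGC GGC GCC AAT GCC TTG ATA GAT TGA TGC TCA AGT CGT GAC GAC TAA CTC — no ATG→stop ORF.
Frame -3: TTT GCG GCG CCA ATG CCT TGA TAG ATT GAT GCT CAA GTC GTG ACG ACT AAC TCA — ATG at 15, stop TGA at 21 → 9 nt.
Longest ORF is 15 nt in frame -1 (positions 31–45).

-1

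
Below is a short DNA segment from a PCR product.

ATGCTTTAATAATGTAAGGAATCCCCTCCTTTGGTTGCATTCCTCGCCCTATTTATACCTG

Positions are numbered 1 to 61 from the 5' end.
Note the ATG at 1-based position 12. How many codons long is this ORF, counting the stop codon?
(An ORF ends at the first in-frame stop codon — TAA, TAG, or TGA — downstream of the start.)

2

Codons from position 12: ATG (12–14), TAA (15–17).
TAA is the first in-frame stop; that's 2 codons including the stop.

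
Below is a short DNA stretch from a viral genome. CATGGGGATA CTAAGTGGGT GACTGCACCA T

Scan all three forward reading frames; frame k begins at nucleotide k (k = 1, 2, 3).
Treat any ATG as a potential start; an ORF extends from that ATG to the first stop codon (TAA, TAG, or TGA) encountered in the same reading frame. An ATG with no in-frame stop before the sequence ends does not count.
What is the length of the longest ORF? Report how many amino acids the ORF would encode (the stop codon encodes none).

Frame 1: CAT GGG GAT ACT AAG TGG GTG ACT GCA CCA — no ATG→stop ORF.
Frame 2: ATG GGG ATA CTA AGT GGG TGA CTG CAC CAT — ATG at 2, stop TGA at 20 → 21 nt.
Frame 3: TGG GGA TAC TAA GTG GGT GAC TGC ACC — no ATG→stop ORF.
Longest: frame 2, positions 2–22, 21 nt = 7 codons = 6 aa. → 6 amino acids.

6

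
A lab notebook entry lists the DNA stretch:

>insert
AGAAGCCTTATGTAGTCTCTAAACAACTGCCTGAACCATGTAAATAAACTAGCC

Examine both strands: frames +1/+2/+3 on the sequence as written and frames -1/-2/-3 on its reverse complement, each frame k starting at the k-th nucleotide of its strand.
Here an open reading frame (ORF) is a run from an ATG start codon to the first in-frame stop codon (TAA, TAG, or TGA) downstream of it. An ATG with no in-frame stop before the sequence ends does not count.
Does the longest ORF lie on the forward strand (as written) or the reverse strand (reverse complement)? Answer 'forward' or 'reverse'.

reverse

Reverse complement (5'→3'): GGCTAGTTTATTTACATGGTTCAGGCAGTTGTTTAGAGACTACATAAGGCTTCT
Frame +1: AGA AGC CTT ATG TAG TCT CTA AAC AAC TGC CTG AAC CAT GTA AAT AAA CTA GCC — ATG at 10, stop TAG at 13 → 6 nt.
Frame +2: GAA GCC TTA TGT AGT CTC TAA ACA ACT GCC TGA ACC ATG TAA ATA AAC TAG — ATG at 38, stop TAA at 41 → 6 nt.
Frame +3: AAG CCT TAT GTA GTC TCT AAA CAA CTG CCT GAA CCA TGT AAA TAA ACT AGC — no ATG→stop ORF.
Frame -1: GGC TAG TTT ATT TAC ATG GTT CAG GCA GTT GTT TAG AGA CTA CAT AAG GCT TCT — ATG at 16, stop TAG at 34 → 21 nt.
Frame -2: GCT AGT TTA TTT ACA TGG TTC AGG CAG TTG TTT AGA GAC TAC ATA AGG CTT — no ATG→stop ORF.
Frame -3: CTA GTT TAT TTA CAT GGT TCA GGC AGT TGT TTA GAG ACT ACA TAA GGC TTC — no ATG→stop ORF.
Forward-strand max 6 nt; reverse-strand max 21 nt. The reverse strand has the longer ORF.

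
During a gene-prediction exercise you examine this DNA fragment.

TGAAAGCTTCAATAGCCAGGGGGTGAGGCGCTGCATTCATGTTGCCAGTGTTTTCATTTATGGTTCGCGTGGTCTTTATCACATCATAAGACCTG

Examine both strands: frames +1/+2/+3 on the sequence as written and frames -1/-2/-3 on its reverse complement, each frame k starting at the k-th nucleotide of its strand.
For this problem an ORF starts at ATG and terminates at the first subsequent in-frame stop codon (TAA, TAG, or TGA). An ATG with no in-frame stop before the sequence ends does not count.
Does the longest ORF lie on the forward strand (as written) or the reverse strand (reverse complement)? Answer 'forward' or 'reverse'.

forward

Reverse complement (5'→3'): CAGGTCTTATGATGTGATAAAGACCACGCGAACCATAAATGAAAACACTGGCAACATGAATGCAGCGCCTCACCCCCTGGCTATTGAAGCTTTCA
Frame +1: TGA AAG CTT CAA TAG CCA GGG GGT GAG GCG CTG CAT TCA TGT TGC CAG TGT TTT CAT TTA TGG TTC GCG TGG TCT TTA TCA CAT CAT AAG ACC — no ATG→stop ORF.
Frame +2: GAA AGC TTC AAT AGC CAG GGG GTG AGG CGC TGC ATT CAT GTT GCC AGT GTT TTC ATT TAT GGT TCG CGT GGT CTT TAT CAC ATC ATA AGA CCT — no ATG→stop ORF.
Frame +3: AAA GCT TCA ATA GCC AGG GGG TGA GGC GCT GCA TTC ATG TTG CCA GTG TTT TCA TTT ATG GTT CGC GTG GTC TTT ATC ACA TCA TAA GAC CTG — ATG at 39, stop TAA at 87 → 51 nt; ATG at 60, stop TAA at 87 → 30 nt.
Frame -1: CAG GTC TTA TGA TGT GAT AAA GAC CAC GCG AAC CAT AAA TGA AAA CAC TGG CAA CAT GAA TGC AGC GCC TCA CCC CCT GGC TAT TGA AGC TTT — no ATG→stop ORF.
Frame -2: AGG TCT TAT GAT GTG ATA AAG ACC ACG CGA ACC ATA AAT GAA AAC ACT GGC AAC ATG AAT GCA GCG CCT CAC CCC CTG GCT ATT GAA GCT TTC — no ATG→stop ORF.
Frame -3: GGT CTT ATG ATG TGA TAA AGA CCA CGC GAA CCA TAA ATG AAA ACA CTG GCA ACA TGA ATG CAG CGC CTC ACC CCC TGG CTA TTG AAG CTT TCA — ATG at 9, stop TGA at 15 → 9 nt; ATG at 12, stop TGA at 15 → 6 nt; ATG at 39, stop TGA at 57 → 21 nt.
Forward-strand max 51 nt; reverse-strand max 21 nt. The forward strand has the longer ORF.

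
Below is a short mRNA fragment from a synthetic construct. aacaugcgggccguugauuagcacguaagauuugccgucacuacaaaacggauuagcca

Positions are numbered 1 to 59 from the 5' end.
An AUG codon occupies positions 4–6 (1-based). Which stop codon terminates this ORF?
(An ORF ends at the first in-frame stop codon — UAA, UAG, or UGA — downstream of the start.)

UAG

Codons from position 4: AUG (4–6), CGG (7–9), GCC (10–12), GUU (13–15), GAU (16–18), UAG (19–21).
The first in-frame stop codon is UAG.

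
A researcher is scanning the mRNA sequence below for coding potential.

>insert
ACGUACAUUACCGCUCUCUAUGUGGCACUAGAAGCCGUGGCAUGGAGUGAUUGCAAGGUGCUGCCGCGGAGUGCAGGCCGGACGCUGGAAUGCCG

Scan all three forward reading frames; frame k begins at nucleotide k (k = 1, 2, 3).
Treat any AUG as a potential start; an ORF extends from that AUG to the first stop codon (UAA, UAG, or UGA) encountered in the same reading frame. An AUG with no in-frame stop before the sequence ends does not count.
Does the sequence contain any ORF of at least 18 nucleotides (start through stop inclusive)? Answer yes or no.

Frame 1: ACG UAC AUU ACC GCU CUC UAU GUG GCA CUA GAA GCC GUG GCA UGG AGU GAU UGC AAG GUG CUG CCG CGG AGU GCA GGC CGG ACG CUG GAA UGC — no AUG→stop ORF.
Frame 2: CGU ACA UUA CCG CUC UCU AUG UGG CAC UAG AAG CCG UGG CAU GGA GUG AUU GCA AGG UGC UGC CGC GGA GUG CAG GCC GGA CGC UGG AAU GCC — AUG at 20, stop UAG at 29 → 12 nt.
Frame 3: GUA CAU UAC CGC UCU CUA UGU GGC ACU AGA AGC CGU GGC AUG GAG UGA UUG CAA GGU GCU GCC GCG GAG UGC AGG CCG GAC GCU GGA AUG CCG — AUG at 42, stop UGA at 48 → 9 nt.
Largest ORF found is 12 nucleotides < 18, so no.

no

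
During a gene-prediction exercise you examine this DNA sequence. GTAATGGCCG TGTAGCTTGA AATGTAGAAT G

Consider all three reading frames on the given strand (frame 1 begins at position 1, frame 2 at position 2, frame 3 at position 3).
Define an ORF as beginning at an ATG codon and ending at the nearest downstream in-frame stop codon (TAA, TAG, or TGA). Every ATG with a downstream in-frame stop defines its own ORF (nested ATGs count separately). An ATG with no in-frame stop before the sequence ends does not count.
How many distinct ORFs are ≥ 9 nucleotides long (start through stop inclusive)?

1

Frame 1: GTA ATG GCC GTG TAG CTT GAA ATG TAG AAT — ATG at 4, stop TAG at 13 → 12 nt; ATG at 22, stop TAG at 25 → 6 nt.
Frame 2: TAA TGG CCG TGT AGC TTG AAA TGT AGA ATG — no ATG→stop ORF.
Frame 3: AAT GGC CGT GTA GCT TGA AAT GTA GAA — no ATG→stop ORF.
ORFs ≥ 9 nucleotides: frame 1 4–15 (12 nucleotides). Count = 1.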